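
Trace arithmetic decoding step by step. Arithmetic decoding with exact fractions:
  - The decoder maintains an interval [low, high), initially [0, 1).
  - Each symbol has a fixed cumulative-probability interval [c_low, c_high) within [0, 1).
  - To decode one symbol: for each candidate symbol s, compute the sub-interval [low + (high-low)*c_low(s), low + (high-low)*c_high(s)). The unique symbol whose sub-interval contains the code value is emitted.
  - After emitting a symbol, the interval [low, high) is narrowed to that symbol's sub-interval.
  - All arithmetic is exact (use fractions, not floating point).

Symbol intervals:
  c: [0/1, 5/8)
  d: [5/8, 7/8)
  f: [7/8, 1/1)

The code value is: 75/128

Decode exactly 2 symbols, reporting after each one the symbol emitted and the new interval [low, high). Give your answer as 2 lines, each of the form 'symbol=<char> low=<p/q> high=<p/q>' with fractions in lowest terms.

Step 1: interval [0/1, 1/1), width = 1/1 - 0/1 = 1/1
  'c': [0/1 + 1/1*0/1, 0/1 + 1/1*5/8) = [0/1, 5/8) <- contains code 75/128
  'd': [0/1 + 1/1*5/8, 0/1 + 1/1*7/8) = [5/8, 7/8)
  'f': [0/1 + 1/1*7/8, 0/1 + 1/1*1/1) = [7/8, 1/1)
  emit 'c', narrow to [0/1, 5/8)
Step 2: interval [0/1, 5/8), width = 5/8 - 0/1 = 5/8
  'c': [0/1 + 5/8*0/1, 0/1 + 5/8*5/8) = [0/1, 25/64)
  'd': [0/1 + 5/8*5/8, 0/1 + 5/8*7/8) = [25/64, 35/64)
  'f': [0/1 + 5/8*7/8, 0/1 + 5/8*1/1) = [35/64, 5/8) <- contains code 75/128
  emit 'f', narrow to [35/64, 5/8)

Answer: symbol=c low=0/1 high=5/8
symbol=f low=35/64 high=5/8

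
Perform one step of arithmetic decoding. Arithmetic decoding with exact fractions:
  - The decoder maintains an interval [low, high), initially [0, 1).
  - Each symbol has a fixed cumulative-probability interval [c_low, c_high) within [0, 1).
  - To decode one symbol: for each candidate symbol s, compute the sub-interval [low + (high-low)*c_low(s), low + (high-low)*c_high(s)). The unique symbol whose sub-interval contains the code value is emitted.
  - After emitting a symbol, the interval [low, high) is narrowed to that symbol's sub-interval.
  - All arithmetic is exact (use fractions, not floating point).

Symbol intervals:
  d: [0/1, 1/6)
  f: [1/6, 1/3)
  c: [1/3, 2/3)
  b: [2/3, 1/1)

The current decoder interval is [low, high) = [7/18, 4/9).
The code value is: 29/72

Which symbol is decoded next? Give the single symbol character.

Interval width = high − low = 4/9 − 7/18 = 1/18
Scaled code = (code − low) / width = (29/72 − 7/18) / 1/18 = 1/4
  d: [0/1, 1/6) 
  f: [1/6, 1/3) ← scaled code falls here ✓
  c: [1/3, 2/3) 
  b: [2/3, 1/1) 

Answer: f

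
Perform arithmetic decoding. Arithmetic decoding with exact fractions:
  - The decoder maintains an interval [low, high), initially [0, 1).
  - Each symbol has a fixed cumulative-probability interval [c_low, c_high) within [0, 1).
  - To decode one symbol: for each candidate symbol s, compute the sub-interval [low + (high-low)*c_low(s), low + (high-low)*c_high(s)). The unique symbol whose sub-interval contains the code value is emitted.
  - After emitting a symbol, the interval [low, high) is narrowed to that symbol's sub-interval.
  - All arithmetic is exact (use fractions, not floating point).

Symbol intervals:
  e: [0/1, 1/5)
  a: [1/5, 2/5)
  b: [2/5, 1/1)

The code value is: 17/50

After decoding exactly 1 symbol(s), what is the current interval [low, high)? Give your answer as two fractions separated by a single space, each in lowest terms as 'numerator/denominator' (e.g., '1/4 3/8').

Step 1: interval [0/1, 1/1), width = 1/1 - 0/1 = 1/1
  'e': [0/1 + 1/1*0/1, 0/1 + 1/1*1/5) = [0/1, 1/5)
  'a': [0/1 + 1/1*1/5, 0/1 + 1/1*2/5) = [1/5, 2/5) <- contains code 17/50
  'b': [0/1 + 1/1*2/5, 0/1 + 1/1*1/1) = [2/5, 1/1)
  emit 'a', narrow to [1/5, 2/5)

Answer: 1/5 2/5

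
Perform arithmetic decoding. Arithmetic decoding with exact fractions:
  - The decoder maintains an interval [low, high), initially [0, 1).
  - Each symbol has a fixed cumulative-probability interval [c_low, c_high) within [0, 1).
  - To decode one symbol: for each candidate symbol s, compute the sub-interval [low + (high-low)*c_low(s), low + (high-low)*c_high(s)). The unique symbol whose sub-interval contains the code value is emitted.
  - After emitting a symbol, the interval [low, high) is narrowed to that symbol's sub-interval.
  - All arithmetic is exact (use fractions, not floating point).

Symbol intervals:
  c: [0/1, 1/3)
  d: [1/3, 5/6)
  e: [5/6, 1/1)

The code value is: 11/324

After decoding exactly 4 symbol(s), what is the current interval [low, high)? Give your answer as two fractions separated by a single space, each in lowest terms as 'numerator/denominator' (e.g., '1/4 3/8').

Step 1: interval [0/1, 1/1), width = 1/1 - 0/1 = 1/1
  'c': [0/1 + 1/1*0/1, 0/1 + 1/1*1/3) = [0/1, 1/3) <- contains code 11/324
  'd': [0/1 + 1/1*1/3, 0/1 + 1/1*5/6) = [1/3, 5/6)
  'e': [0/1 + 1/1*5/6, 0/1 + 1/1*1/1) = [5/6, 1/1)
  emit 'c', narrow to [0/1, 1/3)
Step 2: interval [0/1, 1/3), width = 1/3 - 0/1 = 1/3
  'c': [0/1 + 1/3*0/1, 0/1 + 1/3*1/3) = [0/1, 1/9) <- contains code 11/324
  'd': [0/1 + 1/3*1/3, 0/1 + 1/3*5/6) = [1/9, 5/18)
  'e': [0/1 + 1/3*5/6, 0/1 + 1/3*1/1) = [5/18, 1/3)
  emit 'c', narrow to [0/1, 1/9)
Step 3: interval [0/1, 1/9), width = 1/9 - 0/1 = 1/9
  'c': [0/1 + 1/9*0/1, 0/1 + 1/9*1/3) = [0/1, 1/27) <- contains code 11/324
  'd': [0/1 + 1/9*1/3, 0/1 + 1/9*5/6) = [1/27, 5/54)
  'e': [0/1 + 1/9*5/6, 0/1 + 1/9*1/1) = [5/54, 1/9)
  emit 'c', narrow to [0/1, 1/27)
Step 4: interval [0/1, 1/27), width = 1/27 - 0/1 = 1/27
  'c': [0/1 + 1/27*0/1, 0/1 + 1/27*1/3) = [0/1, 1/81)
  'd': [0/1 + 1/27*1/3, 0/1 + 1/27*5/6) = [1/81, 5/162)
  'e': [0/1 + 1/27*5/6, 0/1 + 1/27*1/1) = [5/162, 1/27) <- contains code 11/324
  emit 'e', narrow to [5/162, 1/27)

Answer: 5/162 1/27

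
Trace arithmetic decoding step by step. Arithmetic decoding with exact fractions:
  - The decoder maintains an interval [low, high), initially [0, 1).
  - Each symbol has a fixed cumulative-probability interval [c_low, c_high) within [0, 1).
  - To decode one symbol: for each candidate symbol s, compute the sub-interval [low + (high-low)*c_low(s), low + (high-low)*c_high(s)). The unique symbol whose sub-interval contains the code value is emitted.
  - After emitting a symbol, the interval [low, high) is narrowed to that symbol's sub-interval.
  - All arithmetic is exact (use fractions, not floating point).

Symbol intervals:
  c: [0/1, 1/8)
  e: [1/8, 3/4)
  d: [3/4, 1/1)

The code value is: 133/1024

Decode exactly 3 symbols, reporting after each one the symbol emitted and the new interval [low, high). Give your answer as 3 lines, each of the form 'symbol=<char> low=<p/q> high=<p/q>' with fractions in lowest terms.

Answer: symbol=e low=1/8 high=3/4
symbol=c low=1/8 high=13/64
symbol=c low=1/8 high=69/512

Derivation:
Step 1: interval [0/1, 1/1), width = 1/1 - 0/1 = 1/1
  'c': [0/1 + 1/1*0/1, 0/1 + 1/1*1/8) = [0/1, 1/8)
  'e': [0/1 + 1/1*1/8, 0/1 + 1/1*3/4) = [1/8, 3/4) <- contains code 133/1024
  'd': [0/1 + 1/1*3/4, 0/1 + 1/1*1/1) = [3/4, 1/1)
  emit 'e', narrow to [1/8, 3/4)
Step 2: interval [1/8, 3/4), width = 3/4 - 1/8 = 5/8
  'c': [1/8 + 5/8*0/1, 1/8 + 5/8*1/8) = [1/8, 13/64) <- contains code 133/1024
  'e': [1/8 + 5/8*1/8, 1/8 + 5/8*3/4) = [13/64, 19/32)
  'd': [1/8 + 5/8*3/4, 1/8 + 5/8*1/1) = [19/32, 3/4)
  emit 'c', narrow to [1/8, 13/64)
Step 3: interval [1/8, 13/64), width = 13/64 - 1/8 = 5/64
  'c': [1/8 + 5/64*0/1, 1/8 + 5/64*1/8) = [1/8, 69/512) <- contains code 133/1024
  'e': [1/8 + 5/64*1/8, 1/8 + 5/64*3/4) = [69/512, 47/256)
  'd': [1/8 + 5/64*3/4, 1/8 + 5/64*1/1) = [47/256, 13/64)
  emit 'c', narrow to [1/8, 69/512)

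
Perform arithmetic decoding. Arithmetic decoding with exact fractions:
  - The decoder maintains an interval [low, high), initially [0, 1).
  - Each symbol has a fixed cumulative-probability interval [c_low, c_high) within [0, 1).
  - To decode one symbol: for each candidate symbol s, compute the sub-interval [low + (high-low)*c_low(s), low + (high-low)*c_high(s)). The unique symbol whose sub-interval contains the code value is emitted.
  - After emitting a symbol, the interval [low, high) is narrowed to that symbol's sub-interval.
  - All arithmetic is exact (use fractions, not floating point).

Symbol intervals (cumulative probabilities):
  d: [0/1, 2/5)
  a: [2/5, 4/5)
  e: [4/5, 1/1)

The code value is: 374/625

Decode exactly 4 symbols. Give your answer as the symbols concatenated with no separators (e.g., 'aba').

Step 1: interval [0/1, 1/1), width = 1/1 - 0/1 = 1/1
  'd': [0/1 + 1/1*0/1, 0/1 + 1/1*2/5) = [0/1, 2/5)
  'a': [0/1 + 1/1*2/5, 0/1 + 1/1*4/5) = [2/5, 4/5) <- contains code 374/625
  'e': [0/1 + 1/1*4/5, 0/1 + 1/1*1/1) = [4/5, 1/1)
  emit 'a', narrow to [2/5, 4/5)
Step 2: interval [2/5, 4/5), width = 4/5 - 2/5 = 2/5
  'd': [2/5 + 2/5*0/1, 2/5 + 2/5*2/5) = [2/5, 14/25)
  'a': [2/5 + 2/5*2/5, 2/5 + 2/5*4/5) = [14/25, 18/25) <- contains code 374/625
  'e': [2/5 + 2/5*4/5, 2/5 + 2/5*1/1) = [18/25, 4/5)
  emit 'a', narrow to [14/25, 18/25)
Step 3: interval [14/25, 18/25), width = 18/25 - 14/25 = 4/25
  'd': [14/25 + 4/25*0/1, 14/25 + 4/25*2/5) = [14/25, 78/125) <- contains code 374/625
  'a': [14/25 + 4/25*2/5, 14/25 + 4/25*4/5) = [78/125, 86/125)
  'e': [14/25 + 4/25*4/5, 14/25 + 4/25*1/1) = [86/125, 18/25)
  emit 'd', narrow to [14/25, 78/125)
Step 4: interval [14/25, 78/125), width = 78/125 - 14/25 = 8/125
  'd': [14/25 + 8/125*0/1, 14/25 + 8/125*2/5) = [14/25, 366/625)
  'a': [14/25 + 8/125*2/5, 14/25 + 8/125*4/5) = [366/625, 382/625) <- contains code 374/625
  'e': [14/25 + 8/125*4/5, 14/25 + 8/125*1/1) = [382/625, 78/125)
  emit 'a', narrow to [366/625, 382/625)

Answer: aada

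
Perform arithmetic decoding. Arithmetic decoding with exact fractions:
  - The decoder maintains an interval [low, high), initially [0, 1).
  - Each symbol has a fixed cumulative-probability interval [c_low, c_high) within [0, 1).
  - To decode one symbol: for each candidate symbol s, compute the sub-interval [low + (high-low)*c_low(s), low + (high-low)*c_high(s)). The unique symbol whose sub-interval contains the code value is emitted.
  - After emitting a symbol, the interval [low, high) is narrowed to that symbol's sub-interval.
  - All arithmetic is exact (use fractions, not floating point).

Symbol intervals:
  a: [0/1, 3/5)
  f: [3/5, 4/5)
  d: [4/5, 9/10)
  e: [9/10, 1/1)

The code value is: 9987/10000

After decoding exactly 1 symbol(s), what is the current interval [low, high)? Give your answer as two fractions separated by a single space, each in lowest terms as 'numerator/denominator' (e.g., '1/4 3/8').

Answer: 9/10 1/1

Derivation:
Step 1: interval [0/1, 1/1), width = 1/1 - 0/1 = 1/1
  'a': [0/1 + 1/1*0/1, 0/1 + 1/1*3/5) = [0/1, 3/5)
  'f': [0/1 + 1/1*3/5, 0/1 + 1/1*4/5) = [3/5, 4/5)
  'd': [0/1 + 1/1*4/5, 0/1 + 1/1*9/10) = [4/5, 9/10)
  'e': [0/1 + 1/1*9/10, 0/1 + 1/1*1/1) = [9/10, 1/1) <- contains code 9987/10000
  emit 'e', narrow to [9/10, 1/1)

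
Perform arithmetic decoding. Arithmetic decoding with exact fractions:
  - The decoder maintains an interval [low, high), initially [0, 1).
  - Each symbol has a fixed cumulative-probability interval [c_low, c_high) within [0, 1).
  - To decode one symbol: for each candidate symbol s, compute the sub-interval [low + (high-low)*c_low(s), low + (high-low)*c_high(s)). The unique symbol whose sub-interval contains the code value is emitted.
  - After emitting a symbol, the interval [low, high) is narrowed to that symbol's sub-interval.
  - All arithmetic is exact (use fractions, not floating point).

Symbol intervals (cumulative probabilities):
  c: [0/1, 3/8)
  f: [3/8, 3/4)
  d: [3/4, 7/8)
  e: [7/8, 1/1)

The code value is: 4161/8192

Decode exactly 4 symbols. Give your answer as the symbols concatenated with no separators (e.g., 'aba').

Step 1: interval [0/1, 1/1), width = 1/1 - 0/1 = 1/1
  'c': [0/1 + 1/1*0/1, 0/1 + 1/1*3/8) = [0/1, 3/8)
  'f': [0/1 + 1/1*3/8, 0/1 + 1/1*3/4) = [3/8, 3/4) <- contains code 4161/8192
  'd': [0/1 + 1/1*3/4, 0/1 + 1/1*7/8) = [3/4, 7/8)
  'e': [0/1 + 1/1*7/8, 0/1 + 1/1*1/1) = [7/8, 1/1)
  emit 'f', narrow to [3/8, 3/4)
Step 2: interval [3/8, 3/4), width = 3/4 - 3/8 = 3/8
  'c': [3/8 + 3/8*0/1, 3/8 + 3/8*3/8) = [3/8, 33/64) <- contains code 4161/8192
  'f': [3/8 + 3/8*3/8, 3/8 + 3/8*3/4) = [33/64, 21/32)
  'd': [3/8 + 3/8*3/4, 3/8 + 3/8*7/8) = [21/32, 45/64)
  'e': [3/8 + 3/8*7/8, 3/8 + 3/8*1/1) = [45/64, 3/4)
  emit 'c', narrow to [3/8, 33/64)
Step 3: interval [3/8, 33/64), width = 33/64 - 3/8 = 9/64
  'c': [3/8 + 9/64*0/1, 3/8 + 9/64*3/8) = [3/8, 219/512)
  'f': [3/8 + 9/64*3/8, 3/8 + 9/64*3/4) = [219/512, 123/256)
  'd': [3/8 + 9/64*3/4, 3/8 + 9/64*7/8) = [123/256, 255/512)
  'e': [3/8 + 9/64*7/8, 3/8 + 9/64*1/1) = [255/512, 33/64) <- contains code 4161/8192
  emit 'e', narrow to [255/512, 33/64)
Step 4: interval [255/512, 33/64), width = 33/64 - 255/512 = 9/512
  'c': [255/512 + 9/512*0/1, 255/512 + 9/512*3/8) = [255/512, 2067/4096)
  'f': [255/512 + 9/512*3/8, 255/512 + 9/512*3/4) = [2067/4096, 1047/2048) <- contains code 4161/8192
  'd': [255/512 + 9/512*3/4, 255/512 + 9/512*7/8) = [1047/2048, 2103/4096)
  'e': [255/512 + 9/512*7/8, 255/512 + 9/512*1/1) = [2103/4096, 33/64)
  emit 'f', narrow to [2067/4096, 1047/2048)

Answer: fcef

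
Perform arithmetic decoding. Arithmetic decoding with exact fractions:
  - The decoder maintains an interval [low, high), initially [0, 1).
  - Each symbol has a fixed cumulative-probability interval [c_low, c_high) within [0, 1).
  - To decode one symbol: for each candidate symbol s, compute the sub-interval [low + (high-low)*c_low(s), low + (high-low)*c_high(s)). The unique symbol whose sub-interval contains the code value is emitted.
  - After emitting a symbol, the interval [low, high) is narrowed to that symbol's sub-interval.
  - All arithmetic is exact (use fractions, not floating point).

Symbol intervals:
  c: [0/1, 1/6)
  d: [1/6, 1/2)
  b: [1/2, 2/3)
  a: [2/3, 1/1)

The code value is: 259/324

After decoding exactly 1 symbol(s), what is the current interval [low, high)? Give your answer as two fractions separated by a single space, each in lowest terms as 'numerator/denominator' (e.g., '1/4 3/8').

Step 1: interval [0/1, 1/1), width = 1/1 - 0/1 = 1/1
  'c': [0/1 + 1/1*0/1, 0/1 + 1/1*1/6) = [0/1, 1/6)
  'd': [0/1 + 1/1*1/6, 0/1 + 1/1*1/2) = [1/6, 1/2)
  'b': [0/1 + 1/1*1/2, 0/1 + 1/1*2/3) = [1/2, 2/3)
  'a': [0/1 + 1/1*2/3, 0/1 + 1/1*1/1) = [2/3, 1/1) <- contains code 259/324
  emit 'a', narrow to [2/3, 1/1)

Answer: 2/3 1/1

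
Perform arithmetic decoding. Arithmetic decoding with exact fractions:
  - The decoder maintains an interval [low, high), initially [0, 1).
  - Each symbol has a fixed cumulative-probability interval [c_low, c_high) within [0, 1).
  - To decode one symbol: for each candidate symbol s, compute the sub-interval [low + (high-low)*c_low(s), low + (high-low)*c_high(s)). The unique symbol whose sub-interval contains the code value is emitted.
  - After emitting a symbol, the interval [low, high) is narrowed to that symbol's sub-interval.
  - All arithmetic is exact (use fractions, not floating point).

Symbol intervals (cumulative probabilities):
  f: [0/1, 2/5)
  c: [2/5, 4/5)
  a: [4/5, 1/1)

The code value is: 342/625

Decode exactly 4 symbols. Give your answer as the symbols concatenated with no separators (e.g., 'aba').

Answer: cfac

Derivation:
Step 1: interval [0/1, 1/1), width = 1/1 - 0/1 = 1/1
  'f': [0/1 + 1/1*0/1, 0/1 + 1/1*2/5) = [0/1, 2/5)
  'c': [0/1 + 1/1*2/5, 0/1 + 1/1*4/5) = [2/5, 4/5) <- contains code 342/625
  'a': [0/1 + 1/1*4/5, 0/1 + 1/1*1/1) = [4/5, 1/1)
  emit 'c', narrow to [2/5, 4/5)
Step 2: interval [2/5, 4/5), width = 4/5 - 2/5 = 2/5
  'f': [2/5 + 2/5*0/1, 2/5 + 2/5*2/5) = [2/5, 14/25) <- contains code 342/625
  'c': [2/5 + 2/5*2/5, 2/5 + 2/5*4/5) = [14/25, 18/25)
  'a': [2/5 + 2/5*4/5, 2/5 + 2/5*1/1) = [18/25, 4/5)
  emit 'f', narrow to [2/5, 14/25)
Step 3: interval [2/5, 14/25), width = 14/25 - 2/5 = 4/25
  'f': [2/5 + 4/25*0/1, 2/5 + 4/25*2/5) = [2/5, 58/125)
  'c': [2/5 + 4/25*2/5, 2/5 + 4/25*4/5) = [58/125, 66/125)
  'a': [2/5 + 4/25*4/5, 2/5 + 4/25*1/1) = [66/125, 14/25) <- contains code 342/625
  emit 'a', narrow to [66/125, 14/25)
Step 4: interval [66/125, 14/25), width = 14/25 - 66/125 = 4/125
  'f': [66/125 + 4/125*0/1, 66/125 + 4/125*2/5) = [66/125, 338/625)
  'c': [66/125 + 4/125*2/5, 66/125 + 4/125*4/5) = [338/625, 346/625) <- contains code 342/625
  'a': [66/125 + 4/125*4/5, 66/125 + 4/125*1/1) = [346/625, 14/25)
  emit 'c', narrow to [338/625, 346/625)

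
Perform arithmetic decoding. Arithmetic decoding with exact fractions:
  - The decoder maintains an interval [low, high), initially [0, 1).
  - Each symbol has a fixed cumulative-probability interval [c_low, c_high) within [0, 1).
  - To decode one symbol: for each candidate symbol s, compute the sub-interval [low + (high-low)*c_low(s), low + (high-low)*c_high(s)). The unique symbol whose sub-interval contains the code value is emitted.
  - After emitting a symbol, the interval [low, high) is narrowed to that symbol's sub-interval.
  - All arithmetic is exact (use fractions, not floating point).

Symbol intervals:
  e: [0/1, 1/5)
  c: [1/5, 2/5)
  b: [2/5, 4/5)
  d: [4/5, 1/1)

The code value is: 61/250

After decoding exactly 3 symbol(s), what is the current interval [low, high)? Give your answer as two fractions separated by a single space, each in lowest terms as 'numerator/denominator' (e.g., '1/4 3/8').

Step 1: interval [0/1, 1/1), width = 1/1 - 0/1 = 1/1
  'e': [0/1 + 1/1*0/1, 0/1 + 1/1*1/5) = [0/1, 1/5)
  'c': [0/1 + 1/1*1/5, 0/1 + 1/1*2/5) = [1/5, 2/5) <- contains code 61/250
  'b': [0/1 + 1/1*2/5, 0/1 + 1/1*4/5) = [2/5, 4/5)
  'd': [0/1 + 1/1*4/5, 0/1 + 1/1*1/1) = [4/5, 1/1)
  emit 'c', narrow to [1/5, 2/5)
Step 2: interval [1/5, 2/5), width = 2/5 - 1/5 = 1/5
  'e': [1/5 + 1/5*0/1, 1/5 + 1/5*1/5) = [1/5, 6/25)
  'c': [1/5 + 1/5*1/5, 1/5 + 1/5*2/5) = [6/25, 7/25) <- contains code 61/250
  'b': [1/5 + 1/5*2/5, 1/5 + 1/5*4/5) = [7/25, 9/25)
  'd': [1/5 + 1/5*4/5, 1/5 + 1/5*1/1) = [9/25, 2/5)
  emit 'c', narrow to [6/25, 7/25)
Step 3: interval [6/25, 7/25), width = 7/25 - 6/25 = 1/25
  'e': [6/25 + 1/25*0/1, 6/25 + 1/25*1/5) = [6/25, 31/125) <- contains code 61/250
  'c': [6/25 + 1/25*1/5, 6/25 + 1/25*2/5) = [31/125, 32/125)
  'b': [6/25 + 1/25*2/5, 6/25 + 1/25*4/5) = [32/125, 34/125)
  'd': [6/25 + 1/25*4/5, 6/25 + 1/25*1/1) = [34/125, 7/25)
  emit 'e', narrow to [6/25, 31/125)

Answer: 6/25 31/125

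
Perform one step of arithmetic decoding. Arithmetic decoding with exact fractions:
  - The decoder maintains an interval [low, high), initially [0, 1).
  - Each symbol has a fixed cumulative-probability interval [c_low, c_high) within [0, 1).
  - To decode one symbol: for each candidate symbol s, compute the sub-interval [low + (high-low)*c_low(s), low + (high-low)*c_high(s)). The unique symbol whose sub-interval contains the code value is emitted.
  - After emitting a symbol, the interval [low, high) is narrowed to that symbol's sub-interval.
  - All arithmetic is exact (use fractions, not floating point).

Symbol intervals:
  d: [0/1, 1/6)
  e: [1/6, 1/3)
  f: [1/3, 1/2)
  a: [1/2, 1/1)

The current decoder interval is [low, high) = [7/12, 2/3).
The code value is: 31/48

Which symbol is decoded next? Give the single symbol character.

Answer: a

Derivation:
Interval width = high − low = 2/3 − 7/12 = 1/12
Scaled code = (code − low) / width = (31/48 − 7/12) / 1/12 = 3/4
  d: [0/1, 1/6) 
  e: [1/6, 1/3) 
  f: [1/3, 1/2) 
  a: [1/2, 1/1) ← scaled code falls here ✓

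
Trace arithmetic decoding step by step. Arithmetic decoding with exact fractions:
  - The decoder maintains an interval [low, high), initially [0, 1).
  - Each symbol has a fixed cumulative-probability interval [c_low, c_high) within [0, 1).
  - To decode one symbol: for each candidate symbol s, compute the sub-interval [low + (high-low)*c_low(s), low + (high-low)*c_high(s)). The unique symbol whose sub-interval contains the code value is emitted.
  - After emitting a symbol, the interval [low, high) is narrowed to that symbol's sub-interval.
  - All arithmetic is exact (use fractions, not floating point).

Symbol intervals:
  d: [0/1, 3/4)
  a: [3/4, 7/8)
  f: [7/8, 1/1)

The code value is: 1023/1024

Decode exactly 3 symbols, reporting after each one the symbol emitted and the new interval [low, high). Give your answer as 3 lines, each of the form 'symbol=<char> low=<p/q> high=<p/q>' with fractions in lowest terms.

Step 1: interval [0/1, 1/1), width = 1/1 - 0/1 = 1/1
  'd': [0/1 + 1/1*0/1, 0/1 + 1/1*3/4) = [0/1, 3/4)
  'a': [0/1 + 1/1*3/4, 0/1 + 1/1*7/8) = [3/4, 7/8)
  'f': [0/1 + 1/1*7/8, 0/1 + 1/1*1/1) = [7/8, 1/1) <- contains code 1023/1024
  emit 'f', narrow to [7/8, 1/1)
Step 2: interval [7/8, 1/1), width = 1/1 - 7/8 = 1/8
  'd': [7/8 + 1/8*0/1, 7/8 + 1/8*3/4) = [7/8, 31/32)
  'a': [7/8 + 1/8*3/4, 7/8 + 1/8*7/8) = [31/32, 63/64)
  'f': [7/8 + 1/8*7/8, 7/8 + 1/8*1/1) = [63/64, 1/1) <- contains code 1023/1024
  emit 'f', narrow to [63/64, 1/1)
Step 3: interval [63/64, 1/1), width = 1/1 - 63/64 = 1/64
  'd': [63/64 + 1/64*0/1, 63/64 + 1/64*3/4) = [63/64, 255/256)
  'a': [63/64 + 1/64*3/4, 63/64 + 1/64*7/8) = [255/256, 511/512)
  'f': [63/64 + 1/64*7/8, 63/64 + 1/64*1/1) = [511/512, 1/1) <- contains code 1023/1024
  emit 'f', narrow to [511/512, 1/1)

Answer: symbol=f low=7/8 high=1/1
symbol=f low=63/64 high=1/1
symbol=f low=511/512 high=1/1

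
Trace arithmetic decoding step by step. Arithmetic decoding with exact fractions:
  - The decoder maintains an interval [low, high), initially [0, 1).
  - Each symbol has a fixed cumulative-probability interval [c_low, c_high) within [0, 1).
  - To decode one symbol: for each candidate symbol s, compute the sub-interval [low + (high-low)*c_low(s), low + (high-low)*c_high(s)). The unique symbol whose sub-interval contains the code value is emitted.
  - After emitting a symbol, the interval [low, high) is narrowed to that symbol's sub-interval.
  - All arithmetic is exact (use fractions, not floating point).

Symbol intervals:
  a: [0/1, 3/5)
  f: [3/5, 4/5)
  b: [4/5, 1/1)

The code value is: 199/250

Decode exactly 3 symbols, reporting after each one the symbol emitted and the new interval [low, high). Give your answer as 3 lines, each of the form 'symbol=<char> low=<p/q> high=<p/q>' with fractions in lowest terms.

Step 1: interval [0/1, 1/1), width = 1/1 - 0/1 = 1/1
  'a': [0/1 + 1/1*0/1, 0/1 + 1/1*3/5) = [0/1, 3/5)
  'f': [0/1 + 1/1*3/5, 0/1 + 1/1*4/5) = [3/5, 4/5) <- contains code 199/250
  'b': [0/1 + 1/1*4/5, 0/1 + 1/1*1/1) = [4/5, 1/1)
  emit 'f', narrow to [3/5, 4/5)
Step 2: interval [3/5, 4/5), width = 4/5 - 3/5 = 1/5
  'a': [3/5 + 1/5*0/1, 3/5 + 1/5*3/5) = [3/5, 18/25)
  'f': [3/5 + 1/5*3/5, 3/5 + 1/5*4/5) = [18/25, 19/25)
  'b': [3/5 + 1/5*4/5, 3/5 + 1/5*1/1) = [19/25, 4/5) <- contains code 199/250
  emit 'b', narrow to [19/25, 4/5)
Step 3: interval [19/25, 4/5), width = 4/5 - 19/25 = 1/25
  'a': [19/25 + 1/25*0/1, 19/25 + 1/25*3/5) = [19/25, 98/125)
  'f': [19/25 + 1/25*3/5, 19/25 + 1/25*4/5) = [98/125, 99/125)
  'b': [19/25 + 1/25*4/5, 19/25 + 1/25*1/1) = [99/125, 4/5) <- contains code 199/250
  emit 'b', narrow to [99/125, 4/5)

Answer: symbol=f low=3/5 high=4/5
symbol=b low=19/25 high=4/5
symbol=b low=99/125 high=4/5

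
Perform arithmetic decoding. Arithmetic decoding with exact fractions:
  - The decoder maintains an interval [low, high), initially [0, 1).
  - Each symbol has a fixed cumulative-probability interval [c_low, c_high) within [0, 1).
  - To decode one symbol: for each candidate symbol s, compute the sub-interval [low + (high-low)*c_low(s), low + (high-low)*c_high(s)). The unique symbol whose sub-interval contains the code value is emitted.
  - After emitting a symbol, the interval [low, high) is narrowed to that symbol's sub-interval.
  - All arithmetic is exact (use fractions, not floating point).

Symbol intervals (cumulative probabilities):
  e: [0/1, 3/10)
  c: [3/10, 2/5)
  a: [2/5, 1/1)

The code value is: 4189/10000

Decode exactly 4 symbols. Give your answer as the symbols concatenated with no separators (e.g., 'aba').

Step 1: interval [0/1, 1/1), width = 1/1 - 0/1 = 1/1
  'e': [0/1 + 1/1*0/1, 0/1 + 1/1*3/10) = [0/1, 3/10)
  'c': [0/1 + 1/1*3/10, 0/1 + 1/1*2/5) = [3/10, 2/5)
  'a': [0/1 + 1/1*2/5, 0/1 + 1/1*1/1) = [2/5, 1/1) <- contains code 4189/10000
  emit 'a', narrow to [2/5, 1/1)
Step 2: interval [2/5, 1/1), width = 1/1 - 2/5 = 3/5
  'e': [2/5 + 3/5*0/1, 2/5 + 3/5*3/10) = [2/5, 29/50) <- contains code 4189/10000
  'c': [2/5 + 3/5*3/10, 2/5 + 3/5*2/5) = [29/50, 16/25)
  'a': [2/5 + 3/5*2/5, 2/5 + 3/5*1/1) = [16/25, 1/1)
  emit 'e', narrow to [2/5, 29/50)
Step 3: interval [2/5, 29/50), width = 29/50 - 2/5 = 9/50
  'e': [2/5 + 9/50*0/1, 2/5 + 9/50*3/10) = [2/5, 227/500) <- contains code 4189/10000
  'c': [2/5 + 9/50*3/10, 2/5 + 9/50*2/5) = [227/500, 59/125)
  'a': [2/5 + 9/50*2/5, 2/5 + 9/50*1/1) = [59/125, 29/50)
  emit 'e', narrow to [2/5, 227/500)
Step 4: interval [2/5, 227/500), width = 227/500 - 2/5 = 27/500
  'e': [2/5 + 27/500*0/1, 2/5 + 27/500*3/10) = [2/5, 2081/5000)
  'c': [2/5 + 27/500*3/10, 2/5 + 27/500*2/5) = [2081/5000, 527/1250) <- contains code 4189/10000
  'a': [2/5 + 27/500*2/5, 2/5 + 27/500*1/1) = [527/1250, 227/500)
  emit 'c', narrow to [2081/5000, 527/1250)

Answer: aeec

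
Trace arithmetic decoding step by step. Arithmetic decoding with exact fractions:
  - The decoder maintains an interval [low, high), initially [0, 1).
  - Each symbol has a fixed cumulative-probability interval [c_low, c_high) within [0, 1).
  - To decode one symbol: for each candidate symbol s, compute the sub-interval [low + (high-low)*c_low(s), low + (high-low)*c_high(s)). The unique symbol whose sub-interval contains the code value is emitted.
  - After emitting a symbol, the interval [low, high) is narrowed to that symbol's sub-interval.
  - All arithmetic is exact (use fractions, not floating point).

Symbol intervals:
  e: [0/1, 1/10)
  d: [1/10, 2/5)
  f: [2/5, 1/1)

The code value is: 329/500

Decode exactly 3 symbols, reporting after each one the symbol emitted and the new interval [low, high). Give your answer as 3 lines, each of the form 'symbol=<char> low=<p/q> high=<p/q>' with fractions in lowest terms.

Answer: symbol=f low=2/5 high=1/1
symbol=f low=16/25 high=1/1
symbol=e low=16/25 high=169/250

Derivation:
Step 1: interval [0/1, 1/1), width = 1/1 - 0/1 = 1/1
  'e': [0/1 + 1/1*0/1, 0/1 + 1/1*1/10) = [0/1, 1/10)
  'd': [0/1 + 1/1*1/10, 0/1 + 1/1*2/5) = [1/10, 2/5)
  'f': [0/1 + 1/1*2/5, 0/1 + 1/1*1/1) = [2/5, 1/1) <- contains code 329/500
  emit 'f', narrow to [2/5, 1/1)
Step 2: interval [2/5, 1/1), width = 1/1 - 2/5 = 3/5
  'e': [2/5 + 3/5*0/1, 2/5 + 3/5*1/10) = [2/5, 23/50)
  'd': [2/5 + 3/5*1/10, 2/5 + 3/5*2/5) = [23/50, 16/25)
  'f': [2/5 + 3/5*2/5, 2/5 + 3/5*1/1) = [16/25, 1/1) <- contains code 329/500
  emit 'f', narrow to [16/25, 1/1)
Step 3: interval [16/25, 1/1), width = 1/1 - 16/25 = 9/25
  'e': [16/25 + 9/25*0/1, 16/25 + 9/25*1/10) = [16/25, 169/250) <- contains code 329/500
  'd': [16/25 + 9/25*1/10, 16/25 + 9/25*2/5) = [169/250, 98/125)
  'f': [16/25 + 9/25*2/5, 16/25 + 9/25*1/1) = [98/125, 1/1)
  emit 'e', narrow to [16/25, 169/250)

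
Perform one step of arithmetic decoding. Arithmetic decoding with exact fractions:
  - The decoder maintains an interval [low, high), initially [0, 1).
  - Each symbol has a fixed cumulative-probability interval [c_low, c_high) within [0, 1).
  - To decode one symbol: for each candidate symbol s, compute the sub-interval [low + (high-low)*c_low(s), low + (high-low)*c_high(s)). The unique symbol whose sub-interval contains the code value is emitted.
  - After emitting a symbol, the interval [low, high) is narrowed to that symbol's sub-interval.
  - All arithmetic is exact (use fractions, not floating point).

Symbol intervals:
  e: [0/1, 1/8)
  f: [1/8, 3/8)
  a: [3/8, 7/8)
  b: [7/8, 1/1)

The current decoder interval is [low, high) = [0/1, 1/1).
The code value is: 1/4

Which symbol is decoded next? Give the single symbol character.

Answer: f

Derivation:
Interval width = high − low = 1/1 − 0/1 = 1/1
Scaled code = (code − low) / width = (1/4 − 0/1) / 1/1 = 1/4
  e: [0/1, 1/8) 
  f: [1/8, 3/8) ← scaled code falls here ✓
  a: [3/8, 7/8) 
  b: [7/8, 1/1) 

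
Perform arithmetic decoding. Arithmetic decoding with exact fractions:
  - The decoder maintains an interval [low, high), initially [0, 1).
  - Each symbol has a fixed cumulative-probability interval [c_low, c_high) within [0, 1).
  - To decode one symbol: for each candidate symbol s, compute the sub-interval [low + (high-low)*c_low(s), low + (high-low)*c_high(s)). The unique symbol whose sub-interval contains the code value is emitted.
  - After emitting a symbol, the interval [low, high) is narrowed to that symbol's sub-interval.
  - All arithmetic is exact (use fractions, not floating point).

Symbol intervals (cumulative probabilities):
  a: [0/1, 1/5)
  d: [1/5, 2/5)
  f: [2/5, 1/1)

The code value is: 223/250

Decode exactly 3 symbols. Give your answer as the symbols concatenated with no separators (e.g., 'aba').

Answer: fff

Derivation:
Step 1: interval [0/1, 1/1), width = 1/1 - 0/1 = 1/1
  'a': [0/1 + 1/1*0/1, 0/1 + 1/1*1/5) = [0/1, 1/5)
  'd': [0/1 + 1/1*1/5, 0/1 + 1/1*2/5) = [1/5, 2/5)
  'f': [0/1 + 1/1*2/5, 0/1 + 1/1*1/1) = [2/5, 1/1) <- contains code 223/250
  emit 'f', narrow to [2/5, 1/1)
Step 2: interval [2/5, 1/1), width = 1/1 - 2/5 = 3/5
  'a': [2/5 + 3/5*0/1, 2/5 + 3/5*1/5) = [2/5, 13/25)
  'd': [2/5 + 3/5*1/5, 2/5 + 3/5*2/5) = [13/25, 16/25)
  'f': [2/5 + 3/5*2/5, 2/5 + 3/5*1/1) = [16/25, 1/1) <- contains code 223/250
  emit 'f', narrow to [16/25, 1/1)
Step 3: interval [16/25, 1/1), width = 1/1 - 16/25 = 9/25
  'a': [16/25 + 9/25*0/1, 16/25 + 9/25*1/5) = [16/25, 89/125)
  'd': [16/25 + 9/25*1/5, 16/25 + 9/25*2/5) = [89/125, 98/125)
  'f': [16/25 + 9/25*2/5, 16/25 + 9/25*1/1) = [98/125, 1/1) <- contains code 223/250
  emit 'f', narrow to [98/125, 1/1)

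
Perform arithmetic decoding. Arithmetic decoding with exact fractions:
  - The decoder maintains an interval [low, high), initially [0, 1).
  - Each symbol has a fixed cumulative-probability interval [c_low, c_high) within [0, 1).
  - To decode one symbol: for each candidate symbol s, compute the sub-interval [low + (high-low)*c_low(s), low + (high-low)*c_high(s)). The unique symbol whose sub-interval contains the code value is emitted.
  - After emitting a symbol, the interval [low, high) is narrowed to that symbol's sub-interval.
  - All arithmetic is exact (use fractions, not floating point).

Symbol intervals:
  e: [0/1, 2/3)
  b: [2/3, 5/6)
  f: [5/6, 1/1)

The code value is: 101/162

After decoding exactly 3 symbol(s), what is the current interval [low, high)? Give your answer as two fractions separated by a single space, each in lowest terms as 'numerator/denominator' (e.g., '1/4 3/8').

Answer: 5/9 17/27

Derivation:
Step 1: interval [0/1, 1/1), width = 1/1 - 0/1 = 1/1
  'e': [0/1 + 1/1*0/1, 0/1 + 1/1*2/3) = [0/1, 2/3) <- contains code 101/162
  'b': [0/1 + 1/1*2/3, 0/1 + 1/1*5/6) = [2/3, 5/6)
  'f': [0/1 + 1/1*5/6, 0/1 + 1/1*1/1) = [5/6, 1/1)
  emit 'e', narrow to [0/1, 2/3)
Step 2: interval [0/1, 2/3), width = 2/3 - 0/1 = 2/3
  'e': [0/1 + 2/3*0/1, 0/1 + 2/3*2/3) = [0/1, 4/9)
  'b': [0/1 + 2/3*2/3, 0/1 + 2/3*5/6) = [4/9, 5/9)
  'f': [0/1 + 2/3*5/6, 0/1 + 2/3*1/1) = [5/9, 2/3) <- contains code 101/162
  emit 'f', narrow to [5/9, 2/3)
Step 3: interval [5/9, 2/3), width = 2/3 - 5/9 = 1/9
  'e': [5/9 + 1/9*0/1, 5/9 + 1/9*2/3) = [5/9, 17/27) <- contains code 101/162
  'b': [5/9 + 1/9*2/3, 5/9 + 1/9*5/6) = [17/27, 35/54)
  'f': [5/9 + 1/9*5/6, 5/9 + 1/9*1/1) = [35/54, 2/3)
  emit 'e', narrow to [5/9, 17/27)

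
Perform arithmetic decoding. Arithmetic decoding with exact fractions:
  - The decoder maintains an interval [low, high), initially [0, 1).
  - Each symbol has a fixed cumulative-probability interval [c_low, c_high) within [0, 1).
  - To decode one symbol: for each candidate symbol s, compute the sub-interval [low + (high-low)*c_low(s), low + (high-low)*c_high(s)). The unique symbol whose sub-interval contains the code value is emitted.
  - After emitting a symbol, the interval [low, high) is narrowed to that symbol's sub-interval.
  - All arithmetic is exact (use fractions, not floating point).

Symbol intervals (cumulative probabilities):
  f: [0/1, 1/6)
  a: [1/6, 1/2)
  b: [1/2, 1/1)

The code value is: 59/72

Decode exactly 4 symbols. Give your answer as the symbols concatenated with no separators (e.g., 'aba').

Step 1: interval [0/1, 1/1), width = 1/1 - 0/1 = 1/1
  'f': [0/1 + 1/1*0/1, 0/1 + 1/1*1/6) = [0/1, 1/6)
  'a': [0/1 + 1/1*1/6, 0/1 + 1/1*1/2) = [1/6, 1/2)
  'b': [0/1 + 1/1*1/2, 0/1 + 1/1*1/1) = [1/2, 1/1) <- contains code 59/72
  emit 'b', narrow to [1/2, 1/1)
Step 2: interval [1/2, 1/1), width = 1/1 - 1/2 = 1/2
  'f': [1/2 + 1/2*0/1, 1/2 + 1/2*1/6) = [1/2, 7/12)
  'a': [1/2 + 1/2*1/6, 1/2 + 1/2*1/2) = [7/12, 3/4)
  'b': [1/2 + 1/2*1/2, 1/2 + 1/2*1/1) = [3/4, 1/1) <- contains code 59/72
  emit 'b', narrow to [3/4, 1/1)
Step 3: interval [3/4, 1/1), width = 1/1 - 3/4 = 1/4
  'f': [3/4 + 1/4*0/1, 3/4 + 1/4*1/6) = [3/4, 19/24)
  'a': [3/4 + 1/4*1/6, 3/4 + 1/4*1/2) = [19/24, 7/8) <- contains code 59/72
  'b': [3/4 + 1/4*1/2, 3/4 + 1/4*1/1) = [7/8, 1/1)
  emit 'a', narrow to [19/24, 7/8)
Step 4: interval [19/24, 7/8), width = 7/8 - 19/24 = 1/12
  'f': [19/24 + 1/12*0/1, 19/24 + 1/12*1/6) = [19/24, 29/36)
  'a': [19/24 + 1/12*1/6, 19/24 + 1/12*1/2) = [29/36, 5/6) <- contains code 59/72
  'b': [19/24 + 1/12*1/2, 19/24 + 1/12*1/1) = [5/6, 7/8)
  emit 'a', narrow to [29/36, 5/6)

Answer: bbaa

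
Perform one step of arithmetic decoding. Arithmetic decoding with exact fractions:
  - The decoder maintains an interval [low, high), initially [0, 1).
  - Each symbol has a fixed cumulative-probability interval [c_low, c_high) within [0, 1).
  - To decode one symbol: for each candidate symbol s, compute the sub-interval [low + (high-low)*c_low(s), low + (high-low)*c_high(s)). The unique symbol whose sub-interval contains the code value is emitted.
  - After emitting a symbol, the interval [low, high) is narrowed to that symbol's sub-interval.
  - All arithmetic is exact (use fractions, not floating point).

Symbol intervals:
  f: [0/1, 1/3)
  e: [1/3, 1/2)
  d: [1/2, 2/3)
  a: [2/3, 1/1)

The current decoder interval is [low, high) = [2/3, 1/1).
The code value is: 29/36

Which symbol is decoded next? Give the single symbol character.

Interval width = high − low = 1/1 − 2/3 = 1/3
Scaled code = (code − low) / width = (29/36 − 2/3) / 1/3 = 5/12
  f: [0/1, 1/3) 
  e: [1/3, 1/2) ← scaled code falls here ✓
  d: [1/2, 2/3) 
  a: [2/3, 1/1) 

Answer: e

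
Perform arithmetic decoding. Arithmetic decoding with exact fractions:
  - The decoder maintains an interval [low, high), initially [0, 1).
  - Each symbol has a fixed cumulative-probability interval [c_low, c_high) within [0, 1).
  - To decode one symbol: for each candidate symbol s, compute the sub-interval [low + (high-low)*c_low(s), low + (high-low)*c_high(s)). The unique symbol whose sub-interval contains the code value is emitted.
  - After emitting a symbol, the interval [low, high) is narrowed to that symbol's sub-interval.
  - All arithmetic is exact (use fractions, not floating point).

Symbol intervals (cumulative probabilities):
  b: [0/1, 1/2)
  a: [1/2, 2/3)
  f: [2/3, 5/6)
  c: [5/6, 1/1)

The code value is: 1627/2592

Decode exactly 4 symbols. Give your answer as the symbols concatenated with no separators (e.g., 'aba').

Step 1: interval [0/1, 1/1), width = 1/1 - 0/1 = 1/1
  'b': [0/1 + 1/1*0/1, 0/1 + 1/1*1/2) = [0/1, 1/2)
  'a': [0/1 + 1/1*1/2, 0/1 + 1/1*2/3) = [1/2, 2/3) <- contains code 1627/2592
  'f': [0/1 + 1/1*2/3, 0/1 + 1/1*5/6) = [2/3, 5/6)
  'c': [0/1 + 1/1*5/6, 0/1 + 1/1*1/1) = [5/6, 1/1)
  emit 'a', narrow to [1/2, 2/3)
Step 2: interval [1/2, 2/3), width = 2/3 - 1/2 = 1/6
  'b': [1/2 + 1/6*0/1, 1/2 + 1/6*1/2) = [1/2, 7/12)
  'a': [1/2 + 1/6*1/2, 1/2 + 1/6*2/3) = [7/12, 11/18)
  'f': [1/2 + 1/6*2/3, 1/2 + 1/6*5/6) = [11/18, 23/36) <- contains code 1627/2592
  'c': [1/2 + 1/6*5/6, 1/2 + 1/6*1/1) = [23/36, 2/3)
  emit 'f', narrow to [11/18, 23/36)
Step 3: interval [11/18, 23/36), width = 23/36 - 11/18 = 1/36
  'b': [11/18 + 1/36*0/1, 11/18 + 1/36*1/2) = [11/18, 5/8)
  'a': [11/18 + 1/36*1/2, 11/18 + 1/36*2/3) = [5/8, 17/27) <- contains code 1627/2592
  'f': [11/18 + 1/36*2/3, 11/18 + 1/36*5/6) = [17/27, 137/216)
  'c': [11/18 + 1/36*5/6, 11/18 + 1/36*1/1) = [137/216, 23/36)
  emit 'a', narrow to [5/8, 17/27)
Step 4: interval [5/8, 17/27), width = 17/27 - 5/8 = 1/216
  'b': [5/8 + 1/216*0/1, 5/8 + 1/216*1/2) = [5/8, 271/432)
  'a': [5/8 + 1/216*1/2, 5/8 + 1/216*2/3) = [271/432, 407/648) <- contains code 1627/2592
  'f': [5/8 + 1/216*2/3, 5/8 + 1/216*5/6) = [407/648, 815/1296)
  'c': [5/8 + 1/216*5/6, 5/8 + 1/216*1/1) = [815/1296, 17/27)
  emit 'a', narrow to [271/432, 407/648)

Answer: afaa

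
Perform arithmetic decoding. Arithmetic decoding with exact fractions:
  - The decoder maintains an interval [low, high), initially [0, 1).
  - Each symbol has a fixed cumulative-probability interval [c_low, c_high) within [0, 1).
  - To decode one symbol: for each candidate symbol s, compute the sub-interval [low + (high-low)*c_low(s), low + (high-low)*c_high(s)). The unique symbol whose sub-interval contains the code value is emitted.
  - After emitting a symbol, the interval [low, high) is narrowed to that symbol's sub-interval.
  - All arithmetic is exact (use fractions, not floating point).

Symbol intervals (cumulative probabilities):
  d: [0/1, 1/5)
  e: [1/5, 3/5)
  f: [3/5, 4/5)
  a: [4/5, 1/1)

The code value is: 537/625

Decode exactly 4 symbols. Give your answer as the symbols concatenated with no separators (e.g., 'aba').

Step 1: interval [0/1, 1/1), width = 1/1 - 0/1 = 1/1
  'd': [0/1 + 1/1*0/1, 0/1 + 1/1*1/5) = [0/1, 1/5)
  'e': [0/1 + 1/1*1/5, 0/1 + 1/1*3/5) = [1/5, 3/5)
  'f': [0/1 + 1/1*3/5, 0/1 + 1/1*4/5) = [3/5, 4/5)
  'a': [0/1 + 1/1*4/5, 0/1 + 1/1*1/1) = [4/5, 1/1) <- contains code 537/625
  emit 'a', narrow to [4/5, 1/1)
Step 2: interval [4/5, 1/1), width = 1/1 - 4/5 = 1/5
  'd': [4/5 + 1/5*0/1, 4/5 + 1/5*1/5) = [4/5, 21/25)
  'e': [4/5 + 1/5*1/5, 4/5 + 1/5*3/5) = [21/25, 23/25) <- contains code 537/625
  'f': [4/5 + 1/5*3/5, 4/5 + 1/5*4/5) = [23/25, 24/25)
  'a': [4/5 + 1/5*4/5, 4/5 + 1/5*1/1) = [24/25, 1/1)
  emit 'e', narrow to [21/25, 23/25)
Step 3: interval [21/25, 23/25), width = 23/25 - 21/25 = 2/25
  'd': [21/25 + 2/25*0/1, 21/25 + 2/25*1/5) = [21/25, 107/125)
  'e': [21/25 + 2/25*1/5, 21/25 + 2/25*3/5) = [107/125, 111/125) <- contains code 537/625
  'f': [21/25 + 2/25*3/5, 21/25 + 2/25*4/5) = [111/125, 113/125)
  'a': [21/25 + 2/25*4/5, 21/25 + 2/25*1/1) = [113/125, 23/25)
  emit 'e', narrow to [107/125, 111/125)
Step 4: interval [107/125, 111/125), width = 111/125 - 107/125 = 4/125
  'd': [107/125 + 4/125*0/1, 107/125 + 4/125*1/5) = [107/125, 539/625) <- contains code 537/625
  'e': [107/125 + 4/125*1/5, 107/125 + 4/125*3/5) = [539/625, 547/625)
  'f': [107/125 + 4/125*3/5, 107/125 + 4/125*4/5) = [547/625, 551/625)
  'a': [107/125 + 4/125*4/5, 107/125 + 4/125*1/1) = [551/625, 111/125)
  emit 'd', narrow to [107/125, 539/625)

Answer: aeed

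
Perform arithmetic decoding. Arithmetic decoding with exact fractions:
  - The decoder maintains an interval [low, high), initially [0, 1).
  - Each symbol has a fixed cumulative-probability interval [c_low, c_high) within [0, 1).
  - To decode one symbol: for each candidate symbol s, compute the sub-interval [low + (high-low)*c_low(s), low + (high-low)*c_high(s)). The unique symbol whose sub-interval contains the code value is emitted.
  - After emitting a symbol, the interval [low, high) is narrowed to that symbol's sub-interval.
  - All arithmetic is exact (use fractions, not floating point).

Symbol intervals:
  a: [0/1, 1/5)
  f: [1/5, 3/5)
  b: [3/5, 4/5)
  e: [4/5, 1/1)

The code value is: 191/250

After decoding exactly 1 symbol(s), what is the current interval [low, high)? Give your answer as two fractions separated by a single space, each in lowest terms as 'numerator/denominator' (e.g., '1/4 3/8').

Step 1: interval [0/1, 1/1), width = 1/1 - 0/1 = 1/1
  'a': [0/1 + 1/1*0/1, 0/1 + 1/1*1/5) = [0/1, 1/5)
  'f': [0/1 + 1/1*1/5, 0/1 + 1/1*3/5) = [1/5, 3/5)
  'b': [0/1 + 1/1*3/5, 0/1 + 1/1*4/5) = [3/5, 4/5) <- contains code 191/250
  'e': [0/1 + 1/1*4/5, 0/1 + 1/1*1/1) = [4/5, 1/1)
  emit 'b', narrow to [3/5, 4/5)

Answer: 3/5 4/5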